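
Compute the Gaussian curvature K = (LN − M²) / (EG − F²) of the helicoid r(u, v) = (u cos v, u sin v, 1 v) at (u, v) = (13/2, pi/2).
K = -16/29929

Coefficients of the first fundamental form: E = 1, F = 0, G = u^2 + 1.
Coefficients of the second fundamental form: L = 0, M = -1/sqrt(u^2 + 1), N = 0.
Assemble K = (LN − M²)/(EG − F²) = -1/(u^2 + 1)^2. At (u, v) = (13/2, pi/2): K = -16/29929.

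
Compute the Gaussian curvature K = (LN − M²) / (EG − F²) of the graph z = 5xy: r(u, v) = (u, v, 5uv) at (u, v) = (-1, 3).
K = -25/63001

Coefficients of the first fundamental form: E = 25*v^2 + 1, F = 25*u*v, G = 25*u^2 + 1.
Coefficients of the second fundamental form: L = 0, M = 5/sqrt(25*u^2 + 25*v^2 + 1), N = 0.
Assemble K = (LN − M²)/(EG − F²) = -25/(625*u^4 + 1250*u^2*v^2 + 50*u^2 + 625*v^4 + 50*v^2 + 1). At (u, v) = (-1, 3): K = -25/63001.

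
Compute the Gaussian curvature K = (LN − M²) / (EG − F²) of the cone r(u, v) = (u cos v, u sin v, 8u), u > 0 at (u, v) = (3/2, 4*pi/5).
K = 0

Coefficients of the first fundamental form: E = 65, F = 0, G = u^2.
Coefficients of the second fundamental form: L = 0, M = 0, N = 8*sqrt(65)*u^2/(65*Abs(u)).
Assemble K = (LN − M²)/(EG − F²) = 0. At (u, v) = (3/2, 4*pi/5): K = 0.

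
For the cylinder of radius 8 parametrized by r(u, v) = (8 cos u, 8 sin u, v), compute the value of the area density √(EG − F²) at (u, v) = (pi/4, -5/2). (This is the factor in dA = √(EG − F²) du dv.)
√(EG − F²)|_{(pi/4, -5/2)} = 8

E = 64, F = 0, G = 1, so EG − F² = 64. Taking the positive square root: √(EG − F²) = 8. At (u, v) = (pi/4, -5/2): 8.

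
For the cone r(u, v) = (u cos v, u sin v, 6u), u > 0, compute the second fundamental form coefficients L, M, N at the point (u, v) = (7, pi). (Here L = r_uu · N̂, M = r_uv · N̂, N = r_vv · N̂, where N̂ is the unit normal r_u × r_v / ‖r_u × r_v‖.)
L = 0;  M = 0;  N = 42*sqrt(37)/37

Compute the unit normal N̂(u, v) = (-6*sqrt(37)*u*cos(v)/(37*Abs(u)), -6*sqrt(37)*u*sin(v)/(37*Abs(u)), sqrt(37)*u/(37*Abs(u))), and the second partials r_uu, r_uv, r_vv. Take dot products:
  L(u, v) = r_uu · N̂ = 0,
  M(u, v) = r_uv · N̂ = 0,
  N(u, v) = r_vv · N̂ = 6*sqrt(37)*u^2/(37*Abs(u)).
Evaluating at (u, v) = (7, pi):
  L = 0, M = 0, N = 42*sqrt(37)/37.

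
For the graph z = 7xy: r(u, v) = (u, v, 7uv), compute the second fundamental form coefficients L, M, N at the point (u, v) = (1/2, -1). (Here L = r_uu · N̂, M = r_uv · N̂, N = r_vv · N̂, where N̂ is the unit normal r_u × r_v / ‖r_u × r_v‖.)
L = 0;  M = 14*sqrt(249)/249;  N = 0

Compute the unit normal N̂(u, v) = (-7*v/sqrt(49*u^2 + 49*v^2 + 1), -7*u/sqrt(49*u^2 + 49*v^2 + 1), 1/sqrt(49*u^2 + 49*v^2 + 1)), and the second partials r_uu, r_uv, r_vv. Take dot products:
  L(u, v) = r_uu · N̂ = 0,
  M(u, v) = r_uv · N̂ = 7/sqrt(49*u^2 + 49*v^2 + 1),
  N(u, v) = r_vv · N̂ = 0.
Evaluating at (u, v) = (1/2, -1):
  L = 0, M = 14*sqrt(249)/249, N = 0.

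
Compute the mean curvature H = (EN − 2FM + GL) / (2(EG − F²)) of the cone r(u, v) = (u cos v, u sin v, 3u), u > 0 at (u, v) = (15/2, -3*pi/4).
H = sqrt(10)/50

With E = 10, F = 0, G = u^2, L = 0, M = 0, N = 3*sqrt(10)*u^2/(10*Abs(u)), assemble
  H = (EN − 2FM + GL) / (2(EG − F²)) = 3*sqrt(10)/(20*Abs(u)).
At (u, v) = (15/2, -3*pi/4): H = sqrt(10)/50.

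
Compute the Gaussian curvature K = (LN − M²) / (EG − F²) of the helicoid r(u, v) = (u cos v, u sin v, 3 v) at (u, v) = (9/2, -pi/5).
K = -16/1521

Coefficients of the first fundamental form: E = 1, F = 0, G = u^2 + 9.
Coefficients of the second fundamental form: L = 0, M = -3/sqrt(u^2 + 9), N = 0.
Assemble K = (LN − M²)/(EG − F²) = -9/(u^2 + 9)^2. At (u, v) = (9/2, -pi/5): K = -16/1521.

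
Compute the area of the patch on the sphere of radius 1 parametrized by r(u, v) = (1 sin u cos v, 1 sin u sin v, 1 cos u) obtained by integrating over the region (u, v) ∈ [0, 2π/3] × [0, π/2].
Area = 3*pi/4

Area = ∫∫ √(EG − F²) du dv with √(EG − F²) = Abs(sin(u)). Integrating over [0, 2π/3] × [0, π/2] gives 3*pi/4.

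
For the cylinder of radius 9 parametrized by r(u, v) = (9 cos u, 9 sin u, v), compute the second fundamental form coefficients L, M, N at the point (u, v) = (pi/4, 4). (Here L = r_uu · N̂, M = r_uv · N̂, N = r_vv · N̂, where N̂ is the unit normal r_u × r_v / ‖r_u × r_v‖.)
L = -9;  M = 0;  N = 0

Compute the unit normal N̂(u, v) = (cos(u), sin(u), 0), and the second partials r_uu, r_uv, r_vv. Take dot products:
  L(u, v) = r_uu · N̂ = -9,
  M(u, v) = r_uv · N̂ = 0,
  N(u, v) = r_vv · N̂ = 0.
Evaluating at (u, v) = (pi/4, 4):
  L = -9, M = 0, N = 0.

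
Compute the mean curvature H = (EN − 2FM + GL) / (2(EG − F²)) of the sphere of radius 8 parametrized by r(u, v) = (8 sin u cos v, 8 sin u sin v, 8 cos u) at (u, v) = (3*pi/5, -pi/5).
H = -1/8

With E = 64, F = 0, G = 64*sin(u)^2, L = -8*sin(u)/Abs(sin(u)), M = 0, N = -8*sin(u)^3/Abs(sin(u)), assemble
  H = (EN − 2FM + GL) / (2(EG − F²)) = -sin(u)/(8*Abs(sin(u))).
At (u, v) = (3*pi/5, -pi/5): H = -1/8.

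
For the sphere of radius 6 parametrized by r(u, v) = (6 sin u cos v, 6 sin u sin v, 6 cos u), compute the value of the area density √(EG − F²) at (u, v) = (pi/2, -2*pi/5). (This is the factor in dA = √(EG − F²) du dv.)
√(EG − F²)|_{(pi/2, -2*pi/5)} = 36

E = 36, F = 0, G = 36*sin(u)^2, so EG − F² = 1296*sin(u)^2. Taking the positive square root: √(EG − F²) = 36*Abs(sin(u)). At (u, v) = (pi/2, -2*pi/5): 36.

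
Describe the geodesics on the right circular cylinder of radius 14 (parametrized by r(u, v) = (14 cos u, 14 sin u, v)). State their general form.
The cylinder is flat (K = 0) and locally isometric to the plane via the development (u, v) ↦ (14 u, v). Geodesics are the pre-images of straight lines: circles (v constant), vertical lines (u constant), and helices (v = c · u + d) for constants c, d.

A right cylinder has E = 14², F = 0, G = 1, so EG − F² = 14², and L = −14, M = N = 0, giving K = (LN − M²)/(EG − F²) = 0 everywhere. A flat surface is locally isometric to the Euclidean plane via the map (u, v) ↦ (14 u, v). Straight lines in the (x̃, ỹ) plane pull back to: (a) horizontal circles (v = const), (b) vertical generators (u = const), and (c) helices (14 u tan θ = v, i.e. v = c · u + d).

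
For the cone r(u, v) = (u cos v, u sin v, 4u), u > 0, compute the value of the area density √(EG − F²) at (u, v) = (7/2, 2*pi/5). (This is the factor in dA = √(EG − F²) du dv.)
√(EG − F²)|_{(7/2, 2*pi/5)} = 7*sqrt(17)/2

E = 17, F = 0, G = u^2, so EG − F² = 17*u^2. Taking the positive square root: √(EG − F²) = sqrt(17)*Abs(u). At (u, v) = (7/2, 2*pi/5): 7*sqrt(17)/2.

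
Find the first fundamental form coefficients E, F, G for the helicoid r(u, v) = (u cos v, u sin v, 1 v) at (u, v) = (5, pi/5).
E = 1;  F = 0;  G = 26

Partials: r_u = (cos(v), sin(v), 0), r_v = (-u*sin(v), u*cos(v), 1). As functions of (u, v):
  E = r_u · r_u = 1,
  F = r_u · r_v = 0,
  G = r_v · r_v = u^2 + 1.
Evaluating at (u, v) = (5, pi/5): E = 1, F = 0, G = 26.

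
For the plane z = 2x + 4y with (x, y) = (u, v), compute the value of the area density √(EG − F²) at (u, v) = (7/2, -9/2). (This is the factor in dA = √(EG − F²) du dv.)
√(EG − F²)|_{(7/2, -9/2)} = sqrt(21)

E = 5, F = 8, G = 17, so EG − F² = 21. Taking the positive square root: √(EG − F²) = sqrt(21). At (u, v) = (7/2, -9/2): sqrt(21).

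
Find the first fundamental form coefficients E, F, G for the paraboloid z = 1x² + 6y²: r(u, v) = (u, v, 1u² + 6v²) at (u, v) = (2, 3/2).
E = 17;  F = 72;  G = 325

Partials: r_u = (1, 0, 2*u), r_v = (0, 1, 12*v). As functions of (u, v):
  E = r_u · r_u = 4*u^2 + 1,
  F = r_u · r_v = 24*u*v,
  G = r_v · r_v = 144*v^2 + 1.
Evaluating at (u, v) = (2, 3/2): E = 17, F = 72, G = 325.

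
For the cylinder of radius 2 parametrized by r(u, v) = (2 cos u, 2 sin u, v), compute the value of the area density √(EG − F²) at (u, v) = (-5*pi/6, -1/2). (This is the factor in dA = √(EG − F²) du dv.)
√(EG − F²)|_{(-5*pi/6, -1/2)} = 2

E = 4, F = 0, G = 1, so EG − F² = 4. Taking the positive square root: √(EG − F²) = 2. At (u, v) = (-5*pi/6, -1/2): 2.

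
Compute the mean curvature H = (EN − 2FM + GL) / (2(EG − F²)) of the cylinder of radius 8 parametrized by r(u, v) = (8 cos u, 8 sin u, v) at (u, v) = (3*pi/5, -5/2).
H = -1/16

With E = 64, F = 0, G = 1, L = -8, M = 0, N = 0, assemble
  H = (EN − 2FM + GL) / (2(EG − F²)) = -1/16.
At (u, v) = (3*pi/5, -5/2): H = -1/16.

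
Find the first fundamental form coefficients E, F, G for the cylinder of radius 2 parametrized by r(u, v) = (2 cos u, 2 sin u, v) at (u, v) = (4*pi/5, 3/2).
E = 4;  F = 0;  G = 1

Partials: r_u = (-2*sin(u), 2*cos(u), 0), r_v = (0, 0, 1). As functions of (u, v):
  E = r_u · r_u = 4,
  F = r_u · r_v = 0,
  G = r_v · r_v = 1.
Evaluating at (u, v) = (4*pi/5, 3/2): E = 4, F = 0, G = 1.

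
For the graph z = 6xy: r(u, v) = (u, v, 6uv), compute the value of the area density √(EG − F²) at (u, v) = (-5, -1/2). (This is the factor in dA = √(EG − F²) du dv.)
√(EG − F²)|_{(-5, -1/2)} = sqrt(910)

E = 36*v^2 + 1, F = 36*u*v, G = 36*u^2 + 1, so EG − F² = 36*u^2 + 36*v^2 + 1. Taking the positive square root: √(EG − F²) = sqrt(36*u^2 + 36*v^2 + 1). At (u, v) = (-5, -1/2): sqrt(910).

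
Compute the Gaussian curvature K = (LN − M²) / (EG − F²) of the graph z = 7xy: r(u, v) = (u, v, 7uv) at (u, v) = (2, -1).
K = -49/60516

Coefficients of the first fundamental form: E = 49*v^2 + 1, F = 49*u*v, G = 49*u^2 + 1.
Coefficients of the second fundamental form: L = 0, M = 7/sqrt(49*u^2 + 49*v^2 + 1), N = 0.
Assemble K = (LN − M²)/(EG − F²) = -49/(2401*u^4 + 4802*u^2*v^2 + 98*u^2 + 2401*v^4 + 98*v^2 + 1). At (u, v) = (2, -1): K = -49/60516.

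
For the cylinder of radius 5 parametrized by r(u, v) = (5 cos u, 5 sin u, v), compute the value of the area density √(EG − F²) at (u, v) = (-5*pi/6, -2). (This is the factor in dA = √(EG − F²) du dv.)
√(EG − F²)|_{(-5*pi/6, -2)} = 5

E = 25, F = 0, G = 1, so EG − F² = 25. Taking the positive square root: √(EG − F²) = 5. At (u, v) = (-5*pi/6, -2): 5.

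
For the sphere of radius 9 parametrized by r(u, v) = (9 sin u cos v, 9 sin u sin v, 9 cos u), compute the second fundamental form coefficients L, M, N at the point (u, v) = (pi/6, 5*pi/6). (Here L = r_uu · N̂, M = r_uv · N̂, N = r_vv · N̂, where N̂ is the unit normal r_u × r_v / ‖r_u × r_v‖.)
L = -9;  M = 0;  N = -9/4

Compute the unit normal N̂(u, v) = (sin(u)^2*cos(v)/Abs(sin(u)), sin(u)^2*sin(v)/Abs(sin(u)), sin(2*u)/(2*Abs(sin(u)))), and the second partials r_uu, r_uv, r_vv. Take dot products:
  L(u, v) = r_uu · N̂ = -9*sin(u)/Abs(sin(u)),
  M(u, v) = r_uv · N̂ = 0,
  N(u, v) = r_vv · N̂ = -9*sin(u)^3/Abs(sin(u)).
Evaluating at (u, v) = (pi/6, 5*pi/6):
  L = -9, M = 0, N = -9/4.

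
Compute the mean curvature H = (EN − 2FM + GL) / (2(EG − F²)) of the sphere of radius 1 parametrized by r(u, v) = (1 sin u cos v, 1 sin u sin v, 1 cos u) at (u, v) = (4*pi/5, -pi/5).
H = -1

With E = 1, F = 0, G = sin(u)^2, L = -sin(u)/Abs(sin(u)), M = 0, N = -sin(u)^3/Abs(sin(u)), assemble
  H = (EN − 2FM + GL) / (2(EG − F²)) = -sin(u)/Abs(sin(u)).
At (u, v) = (4*pi/5, -pi/5): H = -1.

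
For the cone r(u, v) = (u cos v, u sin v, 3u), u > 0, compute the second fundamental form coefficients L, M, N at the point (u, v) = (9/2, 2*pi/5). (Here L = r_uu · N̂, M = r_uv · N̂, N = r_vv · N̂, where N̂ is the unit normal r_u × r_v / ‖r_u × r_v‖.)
L = 0;  M = 0;  N = 27*sqrt(10)/20

Compute the unit normal N̂(u, v) = (-3*sqrt(10)*u*cos(v)/(10*Abs(u)), -3*sqrt(10)*u*sin(v)/(10*Abs(u)), sqrt(10)*u/(10*Abs(u))), and the second partials r_uu, r_uv, r_vv. Take dot products:
  L(u, v) = r_uu · N̂ = 0,
  M(u, v) = r_uv · N̂ = 0,
  N(u, v) = r_vv · N̂ = 3*sqrt(10)*u^2/(10*Abs(u)).
Evaluating at (u, v) = (9/2, 2*pi/5):
  L = 0, M = 0, N = 27*sqrt(10)/20.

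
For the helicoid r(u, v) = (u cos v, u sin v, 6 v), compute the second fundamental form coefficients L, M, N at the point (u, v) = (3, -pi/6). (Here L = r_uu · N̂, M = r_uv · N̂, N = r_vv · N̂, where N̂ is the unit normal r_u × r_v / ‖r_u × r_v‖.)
L = 0;  M = -2*sqrt(5)/5;  N = 0

Compute the unit normal N̂(u, v) = (6*sin(v)/sqrt(u^2 + 36), -6*cos(v)/sqrt(u^2 + 36), u/sqrt(u^2 + 36)), and the second partials r_uu, r_uv, r_vv. Take dot products:
  L(u, v) = r_uu · N̂ = 0,
  M(u, v) = r_uv · N̂ = -6/sqrt(u^2 + 36),
  N(u, v) = r_vv · N̂ = 0.
Evaluating at (u, v) = (3, -pi/6):
  L = 0, M = -2*sqrt(5)/5, N = 0.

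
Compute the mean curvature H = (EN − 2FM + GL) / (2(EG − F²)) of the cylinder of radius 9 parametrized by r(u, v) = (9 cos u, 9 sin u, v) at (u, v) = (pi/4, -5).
H = -1/18

With E = 81, F = 0, G = 1, L = -9, M = 0, N = 0, assemble
  H = (EN − 2FM + GL) / (2(EG − F²)) = -1/18.
At (u, v) = (pi/4, -5): H = -1/18.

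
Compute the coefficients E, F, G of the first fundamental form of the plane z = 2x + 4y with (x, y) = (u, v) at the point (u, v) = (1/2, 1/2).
E = 5;  F = 8;  G = 17

Partials: r_u = (1, 0, 2), r_v = (0, 1, 4). As functions of (u, v):
  E = r_u · r_u = 5,
  F = r_u · r_v = 8,
  G = r_v · r_v = 17.
Evaluating at (u, v) = (1/2, 1/2): E = 5, F = 8, G = 17.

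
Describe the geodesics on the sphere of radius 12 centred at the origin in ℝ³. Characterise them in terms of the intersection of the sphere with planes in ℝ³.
Geodesics on the sphere of radius 12 are great circles — circles of radius 12 obtained as the intersection of the sphere with planes through the origin (the centre of the sphere).

A curve α(t) of nonzero constant speed on the sphere of radius 12 is a geodesic iff its acceleration α̈ is everywhere normal to the surface, i.e. parallel to the radial vector α(t). Then d/dt(α × α̇) = α̇ × α̇ + α × α̈ = 0, so α × α̇ is a constant vector n ≠ 0 and α(t) · n = 0 for all t: α lies in the plane through the origin with normal n. The intersection of that plane with the sphere is a circle of radius 12 (a great circle). Conversely, a great circle traversed at constant speed has centripetal acceleration pointing at the origin, hence normal to the sphere, so every great circle is a geodesic.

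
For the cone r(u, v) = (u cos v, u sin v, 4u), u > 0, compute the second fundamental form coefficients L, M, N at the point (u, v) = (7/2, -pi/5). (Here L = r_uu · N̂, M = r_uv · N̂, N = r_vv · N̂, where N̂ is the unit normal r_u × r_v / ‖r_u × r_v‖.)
L = 0;  M = 0;  N = 14*sqrt(17)/17

Compute the unit normal N̂(u, v) = (-4*sqrt(17)*u*cos(v)/(17*Abs(u)), -4*sqrt(17)*u*sin(v)/(17*Abs(u)), sqrt(17)*u/(17*Abs(u))), and the second partials r_uu, r_uv, r_vv. Take dot products:
  L(u, v) = r_uu · N̂ = 0,
  M(u, v) = r_uv · N̂ = 0,
  N(u, v) = r_vv · N̂ = 4*sqrt(17)*u^2/(17*Abs(u)).
Evaluating at (u, v) = (7/2, -pi/5):
  L = 0, M = 0, N = 14*sqrt(17)/17.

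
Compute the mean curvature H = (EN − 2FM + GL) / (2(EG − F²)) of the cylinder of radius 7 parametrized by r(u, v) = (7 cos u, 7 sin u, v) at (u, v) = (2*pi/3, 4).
H = -1/14

With E = 49, F = 0, G = 1, L = -7, M = 0, N = 0, assemble
  H = (EN − 2FM + GL) / (2(EG − F²)) = -1/14.
At (u, v) = (2*pi/3, 4): H = -1/14.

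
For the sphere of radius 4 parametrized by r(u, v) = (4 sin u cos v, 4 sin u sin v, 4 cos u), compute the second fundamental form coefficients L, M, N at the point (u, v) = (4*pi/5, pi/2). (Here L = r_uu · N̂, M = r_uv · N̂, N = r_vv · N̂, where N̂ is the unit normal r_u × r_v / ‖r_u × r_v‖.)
L = -4;  M = 0;  N = -5/2 + sqrt(5)/2

Compute the unit normal N̂(u, v) = (sin(u)^2*cos(v)/Abs(sin(u)), sin(u)^2*sin(v)/Abs(sin(u)), sin(2*u)/(2*Abs(sin(u)))), and the second partials r_uu, r_uv, r_vv. Take dot products:
  L(u, v) = r_uu · N̂ = -4*sin(u)/Abs(sin(u)),
  M(u, v) = r_uv · N̂ = 0,
  N(u, v) = r_vv · N̂ = -4*sin(u)^3/Abs(sin(u)).
Evaluating at (u, v) = (4*pi/5, pi/2):
  L = -4, M = 0, N = -5/2 + sqrt(5)/2.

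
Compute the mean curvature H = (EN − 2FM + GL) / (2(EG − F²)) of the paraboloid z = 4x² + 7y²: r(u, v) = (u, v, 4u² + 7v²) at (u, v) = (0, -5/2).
H = 4911*sqrt(1226)/1503076

With E = 64*u^2 + 1, F = 112*u*v, G = 196*v^2 + 1, L = 8/sqrt(64*u^2 + 196*v^2 + 1), M = 0, N = 14/sqrt(64*u^2 + 196*v^2 + 1), assemble
  H = (EN − 2FM + GL) / (2(EG − F²)) = (448*u^2 + 784*v^2 + 11)/(64*u^2 + 196*v^2 + 1)^(3/2).
At (u, v) = (0, -5/2): H = 4911*sqrt(1226)/1503076.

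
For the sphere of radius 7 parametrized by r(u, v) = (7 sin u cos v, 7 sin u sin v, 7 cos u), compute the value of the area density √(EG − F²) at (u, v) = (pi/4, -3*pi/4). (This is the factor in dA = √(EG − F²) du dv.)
√(EG − F²)|_{(pi/4, -3*pi/4)} = 49*sqrt(2)/2

E = 49, F = 0, G = 49*sin(u)^2, so EG − F² = 2401*sin(u)^2. Taking the positive square root: √(EG − F²) = 49*Abs(sin(u)). At (u, v) = (pi/4, -3*pi/4): 49*sqrt(2)/2.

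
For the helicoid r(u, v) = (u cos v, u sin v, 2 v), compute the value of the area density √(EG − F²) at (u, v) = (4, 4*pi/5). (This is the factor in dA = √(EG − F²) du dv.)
√(EG − F²)|_{(4, 4*pi/5)} = 2*sqrt(5)

E = 1, F = 0, G = u^2 + 4, so EG − F² = u^2 + 4. Taking the positive square root: √(EG − F²) = sqrt(u^2 + 4). At (u, v) = (4, 4*pi/5): 2*sqrt(5).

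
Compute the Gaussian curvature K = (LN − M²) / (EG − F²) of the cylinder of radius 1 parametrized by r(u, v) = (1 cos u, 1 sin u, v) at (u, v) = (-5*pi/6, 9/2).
K = 0

Coefficients of the first fundamental form: E = 1, F = 0, G = 1.
Coefficients of the second fundamental form: L = -1, M = 0, N = 0.
Assemble K = (LN − M²)/(EG − F²) = 0. At (u, v) = (-5*pi/6, 9/2): K = 0.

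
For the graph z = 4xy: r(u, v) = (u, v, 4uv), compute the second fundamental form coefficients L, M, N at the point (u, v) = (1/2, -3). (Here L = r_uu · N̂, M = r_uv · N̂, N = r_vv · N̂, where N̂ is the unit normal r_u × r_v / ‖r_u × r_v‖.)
L = 0;  M = 4*sqrt(149)/149;  N = 0

Compute the unit normal N̂(u, v) = (-4*v/sqrt(16*u^2 + 16*v^2 + 1), -4*u/sqrt(16*u^2 + 16*v^2 + 1), 1/sqrt(16*u^2 + 16*v^2 + 1)), and the second partials r_uu, r_uv, r_vv. Take dot products:
  L(u, v) = r_uu · N̂ = 0,
  M(u, v) = r_uv · N̂ = 4/sqrt(16*u^2 + 16*v^2 + 1),
  N(u, v) = r_vv · N̂ = 0.
Evaluating at (u, v) = (1/2, -3):
  L = 0, M = 4*sqrt(149)/149, N = 0.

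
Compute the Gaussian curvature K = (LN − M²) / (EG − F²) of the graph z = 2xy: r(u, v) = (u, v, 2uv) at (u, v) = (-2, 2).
K = -4/1089

Coefficients of the first fundamental form: E = 4*v^2 + 1, F = 4*u*v, G = 4*u^2 + 1.
Coefficients of the second fundamental form: L = 0, M = 2/sqrt(4*u^2 + 4*v^2 + 1), N = 0.
Assemble K = (LN − M²)/(EG − F²) = -4/(16*u^4 + 32*u^2*v^2 + 8*u^2 + 16*v^4 + 8*v^2 + 1). At (u, v) = (-2, 2): K = -4/1089.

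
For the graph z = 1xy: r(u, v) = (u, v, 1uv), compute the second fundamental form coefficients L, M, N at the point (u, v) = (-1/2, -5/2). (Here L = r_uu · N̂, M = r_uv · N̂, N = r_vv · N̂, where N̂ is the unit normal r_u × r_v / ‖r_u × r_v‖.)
L = 0;  M = sqrt(30)/15;  N = 0

Compute the unit normal N̂(u, v) = (-v/sqrt(u^2 + v^2 + 1), -u/sqrt(u^2 + v^2 + 1), 1/sqrt(u^2 + v^2 + 1)), and the second partials r_uu, r_uv, r_vv. Take dot products:
  L(u, v) = r_uu · N̂ = 0,
  M(u, v) = r_uv · N̂ = 1/sqrt(u^2 + v^2 + 1),
  N(u, v) = r_vv · N̂ = 0.
Evaluating at (u, v) = (-1/2, -5/2):
  L = 0, M = sqrt(30)/15, N = 0.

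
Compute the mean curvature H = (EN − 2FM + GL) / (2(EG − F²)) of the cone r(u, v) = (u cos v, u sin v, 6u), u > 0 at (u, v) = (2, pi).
H = 3*sqrt(37)/74

With E = 37, F = 0, G = u^2, L = 0, M = 0, N = 6*sqrt(37)*u^2/(37*Abs(u)), assemble
  H = (EN − 2FM + GL) / (2(EG − F²)) = 3*sqrt(37)/(37*Abs(u)).
At (u, v) = (2, pi): H = 3*sqrt(37)/74.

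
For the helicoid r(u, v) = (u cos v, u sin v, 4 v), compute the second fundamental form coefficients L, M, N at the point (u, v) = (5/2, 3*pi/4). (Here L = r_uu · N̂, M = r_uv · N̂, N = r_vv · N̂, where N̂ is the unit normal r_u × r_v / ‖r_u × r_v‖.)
L = 0;  M = -8*sqrt(89)/89;  N = 0

Compute the unit normal N̂(u, v) = (4*sin(v)/sqrt(u^2 + 16), -4*cos(v)/sqrt(u^2 + 16), u/sqrt(u^2 + 16)), and the second partials r_uu, r_uv, r_vv. Take dot products:
  L(u, v) = r_uu · N̂ = 0,
  M(u, v) = r_uv · N̂ = -4/sqrt(u^2 + 16),
  N(u, v) = r_vv · N̂ = 0.
Evaluating at (u, v) = (5/2, 3*pi/4):
  L = 0, M = -8*sqrt(89)/89, N = 0.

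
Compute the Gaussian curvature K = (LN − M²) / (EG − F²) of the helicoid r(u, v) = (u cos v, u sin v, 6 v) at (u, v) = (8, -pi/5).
K = -9/2500

Coefficients of the first fundamental form: E = 1, F = 0, G = u^2 + 36.
Coefficients of the second fundamental form: L = 0, M = -6/sqrt(u^2 + 36), N = 0.
Assemble K = (LN − M²)/(EG − F²) = -36/(u^2 + 36)^2. At (u, v) = (8, -pi/5): K = -9/2500.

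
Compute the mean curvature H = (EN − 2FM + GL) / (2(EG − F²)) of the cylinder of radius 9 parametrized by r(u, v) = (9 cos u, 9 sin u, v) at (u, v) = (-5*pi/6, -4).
H = -1/18

With E = 81, F = 0, G = 1, L = -9, M = 0, N = 0, assemble
  H = (EN − 2FM + GL) / (2(EG − F²)) = -1/18.
At (u, v) = (-5*pi/6, -4): H = -1/18.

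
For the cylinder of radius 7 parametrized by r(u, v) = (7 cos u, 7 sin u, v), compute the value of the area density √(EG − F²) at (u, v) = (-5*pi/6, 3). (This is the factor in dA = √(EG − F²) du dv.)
√(EG − F²)|_{(-5*pi/6, 3)} = 7

E = 49, F = 0, G = 1, so EG − F² = 49. Taking the positive square root: √(EG − F²) = 7. At (u, v) = (-5*pi/6, 3): 7.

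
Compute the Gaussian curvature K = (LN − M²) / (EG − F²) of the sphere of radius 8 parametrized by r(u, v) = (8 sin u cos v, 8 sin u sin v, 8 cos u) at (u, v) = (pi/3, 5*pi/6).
K = 1/64

Coefficients of the first fundamental form: E = 64, F = 0, G = 64*sin(u)^2.
Coefficients of the second fundamental form: L = -8*sin(u)/Abs(sin(u)), M = 0, N = -8*sin(u)^3/Abs(sin(u)).
Assemble K = (LN − M²)/(EG − F²) = 1/64. At (u, v) = (pi/3, 5*pi/6): K = 1/64.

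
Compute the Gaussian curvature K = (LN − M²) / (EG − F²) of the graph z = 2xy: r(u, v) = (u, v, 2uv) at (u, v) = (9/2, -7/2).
K = -4/17161

Coefficients of the first fundamental form: E = 4*v^2 + 1, F = 4*u*v, G = 4*u^2 + 1.
Coefficients of the second fundamental form: L = 0, M = 2/sqrt(4*u^2 + 4*v^2 + 1), N = 0.
Assemble K = (LN − M²)/(EG − F²) = -4/(16*u^4 + 32*u^2*v^2 + 8*u^2 + 16*v^4 + 8*v^2 + 1). At (u, v) = (9/2, -7/2): K = -4/17161.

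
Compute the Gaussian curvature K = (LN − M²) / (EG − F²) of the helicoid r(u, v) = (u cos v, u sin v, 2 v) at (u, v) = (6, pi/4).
K = -1/400

Coefficients of the first fundamental form: E = 1, F = 0, G = u^2 + 4.
Coefficients of the second fundamental form: L = 0, M = -2/sqrt(u^2 + 4), N = 0.
Assemble K = (LN − M²)/(EG − F²) = -4/(u^2 + 4)^2. At (u, v) = (6, pi/4): K = -1/400.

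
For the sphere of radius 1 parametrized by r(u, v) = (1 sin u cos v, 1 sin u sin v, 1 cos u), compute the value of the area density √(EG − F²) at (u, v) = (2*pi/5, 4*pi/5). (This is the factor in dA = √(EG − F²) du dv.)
√(EG − F²)|_{(2*pi/5, 4*pi/5)} = sqrt(2*sqrt(5) + 10)/4

E = 1, F = 0, G = sin(u)^2, so EG − F² = sin(u)^2. Taking the positive square root: √(EG − F²) = Abs(sin(u)). At (u, v) = (2*pi/5, 4*pi/5): sqrt(2*sqrt(5) + 10)/4.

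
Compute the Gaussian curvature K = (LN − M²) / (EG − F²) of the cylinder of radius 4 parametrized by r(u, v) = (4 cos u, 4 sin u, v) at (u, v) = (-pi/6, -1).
K = 0

Coefficients of the first fundamental form: E = 16, F = 0, G = 1.
Coefficients of the second fundamental form: L = -4, M = 0, N = 0.
Assemble K = (LN − M²)/(EG − F²) = 0. At (u, v) = (-pi/6, -1): K = 0.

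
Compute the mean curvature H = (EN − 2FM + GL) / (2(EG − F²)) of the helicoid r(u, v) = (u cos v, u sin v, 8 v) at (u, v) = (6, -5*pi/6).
H = 0

With E = 1, F = 0, G = u^2 + 64, L = 0, M = -8/sqrt(u^2 + 64), N = 0, assemble
  H = (EN − 2FM + GL) / (2(EG − F²)) = 0.
At (u, v) = (6, -5*pi/6): H = 0.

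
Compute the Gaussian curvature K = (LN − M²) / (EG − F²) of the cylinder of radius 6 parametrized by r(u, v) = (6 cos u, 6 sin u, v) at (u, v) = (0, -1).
K = 0

Coefficients of the first fundamental form: E = 36, F = 0, G = 1.
Coefficients of the second fundamental form: L = -6, M = 0, N = 0.
Assemble K = (LN − M²)/(EG − F²) = 0. At (u, v) = (0, -1): K = 0.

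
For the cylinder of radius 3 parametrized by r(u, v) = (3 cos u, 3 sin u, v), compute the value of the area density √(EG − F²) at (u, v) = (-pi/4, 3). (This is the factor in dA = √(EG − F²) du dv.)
√(EG − F²)|_{(-pi/4, 3)} = 3

E = 9, F = 0, G = 1, so EG − F² = 9. Taking the positive square root: √(EG − F²) = 3. At (u, v) = (-pi/4, 3): 3.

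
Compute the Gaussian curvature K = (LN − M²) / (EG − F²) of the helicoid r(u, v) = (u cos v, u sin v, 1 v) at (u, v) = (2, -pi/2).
K = -1/25

Coefficients of the first fundamental form: E = 1, F = 0, G = u^2 + 1.
Coefficients of the second fundamental form: L = 0, M = -1/sqrt(u^2 + 1), N = 0.
Assemble K = (LN − M²)/(EG − F²) = -1/(u^2 + 1)^2. At (u, v) = (2, -pi/2): K = -1/25.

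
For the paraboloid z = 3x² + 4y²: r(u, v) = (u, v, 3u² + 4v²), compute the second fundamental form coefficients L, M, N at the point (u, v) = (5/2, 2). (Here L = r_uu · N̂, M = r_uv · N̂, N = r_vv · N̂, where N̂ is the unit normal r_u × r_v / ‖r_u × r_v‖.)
L = 3*sqrt(482)/241;  M = 0;  N = 4*sqrt(482)/241

Compute the unit normal N̂(u, v) = (-6*u/sqrt(36*u^2 + 64*v^2 + 1), -8*v/sqrt(36*u^2 + 64*v^2 + 1), 1/sqrt(36*u^2 + 64*v^2 + 1)), and the second partials r_uu, r_uv, r_vv. Take dot products:
  L(u, v) = r_uu · N̂ = 6/sqrt(36*u^2 + 64*v^2 + 1),
  M(u, v) = r_uv · N̂ = 0,
  N(u, v) = r_vv · N̂ = 8/sqrt(36*u^2 + 64*v^2 + 1).
Evaluating at (u, v) = (5/2, 2):
  L = 3*sqrt(482)/241, M = 0, N = 4*sqrt(482)/241.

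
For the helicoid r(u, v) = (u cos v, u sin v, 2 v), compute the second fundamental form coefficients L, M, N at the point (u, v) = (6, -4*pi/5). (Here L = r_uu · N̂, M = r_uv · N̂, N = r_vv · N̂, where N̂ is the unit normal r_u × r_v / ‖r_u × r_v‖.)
L = 0;  M = -sqrt(10)/10;  N = 0

Compute the unit normal N̂(u, v) = (2*sin(v)/sqrt(u^2 + 4), -2*cos(v)/sqrt(u^2 + 4), u/sqrt(u^2 + 4)), and the second partials r_uu, r_uv, r_vv. Take dot products:
  L(u, v) = r_uu · N̂ = 0,
  M(u, v) = r_uv · N̂ = -2/sqrt(u^2 + 4),
  N(u, v) = r_vv · N̂ = 0.
Evaluating at (u, v) = (6, -4*pi/5):
  L = 0, M = -sqrt(10)/10, N = 0.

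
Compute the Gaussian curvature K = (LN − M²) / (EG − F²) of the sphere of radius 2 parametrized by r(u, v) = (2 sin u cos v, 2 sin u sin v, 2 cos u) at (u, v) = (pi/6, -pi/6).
K = 1/4

Coefficients of the first fundamental form: E = 4, F = 0, G = 4*sin(u)^2.
Coefficients of the second fundamental form: L = -2*sin(u)/Abs(sin(u)), M = 0, N = -2*sin(u)^3/Abs(sin(u)).
Assemble K = (LN − M²)/(EG − F²) = 1/4. At (u, v) = (pi/6, -pi/6): K = 1/4.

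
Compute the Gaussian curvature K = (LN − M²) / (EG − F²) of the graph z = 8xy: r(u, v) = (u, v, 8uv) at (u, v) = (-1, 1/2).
K = -64/6561

Coefficients of the first fundamental form: E = 64*v^2 + 1, F = 64*u*v, G = 64*u^2 + 1.
Coefficients of the second fundamental form: L = 0, M = 8/sqrt(64*u^2 + 64*v^2 + 1), N = 0.
Assemble K = (LN − M²)/(EG − F²) = -64/(4096*u^4 + 8192*u^2*v^2 + 128*u^2 + 4096*v^4 + 128*v^2 + 1). At (u, v) = (-1, 1/2): K = -64/6561.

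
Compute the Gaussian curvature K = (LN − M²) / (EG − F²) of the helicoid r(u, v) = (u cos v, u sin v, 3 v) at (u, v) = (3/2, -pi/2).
K = -16/225

Coefficients of the first fundamental form: E = 1, F = 0, G = u^2 + 9.
Coefficients of the second fundamental form: L = 0, M = -3/sqrt(u^2 + 9), N = 0.
Assemble K = (LN − M²)/(EG − F²) = -9/(u^2 + 9)^2. At (u, v) = (3/2, -pi/2): K = -16/225.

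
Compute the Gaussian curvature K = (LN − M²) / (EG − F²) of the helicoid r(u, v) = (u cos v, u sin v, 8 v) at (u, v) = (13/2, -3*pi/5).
K = -1024/180625

Coefficients of the first fundamental form: E = 1, F = 0, G = u^2 + 64.
Coefficients of the second fundamental form: L = 0, M = -8/sqrt(u^2 + 64), N = 0.
Assemble K = (LN − M²)/(EG − F²) = -64/(u^2 + 64)^2. At (u, v) = (13/2, -3*pi/5): K = -1024/180625.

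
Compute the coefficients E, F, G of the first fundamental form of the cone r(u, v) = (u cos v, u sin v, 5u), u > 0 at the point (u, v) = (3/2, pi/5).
E = 26;  F = 0;  G = 9/4

Partials: r_u = (cos(v), sin(v), 5), r_v = (-u*sin(v), u*cos(v), 0). As functions of (u, v):
  E = r_u · r_u = 26,
  F = r_u · r_v = 0,
  G = r_v · r_v = u^2.
Evaluating at (u, v) = (3/2, pi/5): E = 26, F = 0, G = 9/4.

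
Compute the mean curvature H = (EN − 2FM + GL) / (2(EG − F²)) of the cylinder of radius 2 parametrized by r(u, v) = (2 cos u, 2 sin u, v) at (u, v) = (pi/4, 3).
H = -1/4

With E = 4, F = 0, G = 1, L = -2, M = 0, N = 0, assemble
  H = (EN − 2FM + GL) / (2(EG − F²)) = -1/4.
At (u, v) = (pi/4, 3): H = -1/4.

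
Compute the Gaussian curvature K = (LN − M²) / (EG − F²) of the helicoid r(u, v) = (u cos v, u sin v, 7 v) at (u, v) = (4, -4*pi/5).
K = -49/4225

Coefficients of the first fundamental form: E = 1, F = 0, G = u^2 + 49.
Coefficients of the second fundamental form: L = 0, M = -7/sqrt(u^2 + 49), N = 0.
Assemble K = (LN − M²)/(EG − F²) = -49/(u^2 + 49)^2. At (u, v) = (4, -4*pi/5): K = -49/4225.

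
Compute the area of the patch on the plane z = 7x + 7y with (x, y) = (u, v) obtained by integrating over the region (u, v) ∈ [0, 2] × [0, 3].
Area = 18*sqrt(11)

Area = ∫∫ √(EG − F²) du dv with √(EG − F²) = 3*sqrt(11). Integrating over [0, 2] × [0, 3] gives 18*sqrt(11).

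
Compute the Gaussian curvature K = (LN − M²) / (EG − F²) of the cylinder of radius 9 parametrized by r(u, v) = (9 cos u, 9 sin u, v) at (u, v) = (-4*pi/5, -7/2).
K = 0

Coefficients of the first fundamental form: E = 81, F = 0, G = 1.
Coefficients of the second fundamental form: L = -9, M = 0, N = 0.
Assemble K = (LN − M²)/(EG − F²) = 0. At (u, v) = (-4*pi/5, -7/2): K = 0.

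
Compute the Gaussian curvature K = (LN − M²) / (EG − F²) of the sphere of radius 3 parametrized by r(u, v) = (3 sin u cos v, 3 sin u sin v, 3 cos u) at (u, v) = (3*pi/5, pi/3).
K = 1/9

Coefficients of the first fundamental form: E = 9, F = 0, G = 9*sin(u)^2.
Coefficients of the second fundamental form: L = -3*sin(u)/Abs(sin(u)), M = 0, N = -3*sin(u)^3/Abs(sin(u)).
Assemble K = (LN − M²)/(EG − F²) = 1/9. At (u, v) = (3*pi/5, pi/3): K = 1/9.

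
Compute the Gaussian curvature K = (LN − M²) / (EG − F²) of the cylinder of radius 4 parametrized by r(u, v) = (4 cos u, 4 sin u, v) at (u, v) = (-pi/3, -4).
K = 0

Coefficients of the first fundamental form: E = 16, F = 0, G = 1.
Coefficients of the second fundamental form: L = -4, M = 0, N = 0.
Assemble K = (LN − M²)/(EG − F²) = 0. At (u, v) = (-pi/3, -4): K = 0.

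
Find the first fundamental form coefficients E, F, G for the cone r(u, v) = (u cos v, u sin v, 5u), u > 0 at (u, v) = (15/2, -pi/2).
E = 26;  F = 0;  G = 225/4

Partials: r_u = (cos(v), sin(v), 5), r_v = (-u*sin(v), u*cos(v), 0). As functions of (u, v):
  E = r_u · r_u = 26,
  F = r_u · r_v = 0,
  G = r_v · r_v = u^2.
Evaluating at (u, v) = (15/2, -pi/2): E = 26, F = 0, G = 225/4.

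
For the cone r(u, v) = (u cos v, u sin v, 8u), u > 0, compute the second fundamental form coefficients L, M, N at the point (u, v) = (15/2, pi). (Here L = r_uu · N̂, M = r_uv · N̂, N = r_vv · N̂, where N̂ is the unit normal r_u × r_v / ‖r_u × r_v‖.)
L = 0;  M = 0;  N = 12*sqrt(65)/13

Compute the unit normal N̂(u, v) = (-8*sqrt(65)*u*cos(v)/(65*Abs(u)), -8*sqrt(65)*u*sin(v)/(65*Abs(u)), sqrt(65)*u/(65*Abs(u))), and the second partials r_uu, r_uv, r_vv. Take dot products:
  L(u, v) = r_uu · N̂ = 0,
  M(u, v) = r_uv · N̂ = 0,
  N(u, v) = r_vv · N̂ = 8*sqrt(65)*u^2/(65*Abs(u)).
Evaluating at (u, v) = (15/2, pi):
  L = 0, M = 0, N = 12*sqrt(65)/13.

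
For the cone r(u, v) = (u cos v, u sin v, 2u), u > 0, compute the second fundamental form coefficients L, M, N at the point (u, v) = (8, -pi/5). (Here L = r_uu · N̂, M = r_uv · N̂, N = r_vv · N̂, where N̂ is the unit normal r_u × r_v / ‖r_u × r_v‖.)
L = 0;  M = 0;  N = 16*sqrt(5)/5

Compute the unit normal N̂(u, v) = (-2*sqrt(5)*u*cos(v)/(5*Abs(u)), -2*sqrt(5)*u*sin(v)/(5*Abs(u)), sqrt(5)*u/(5*Abs(u))), and the second partials r_uu, r_uv, r_vv. Take dot products:
  L(u, v) = r_uu · N̂ = 0,
  M(u, v) = r_uv · N̂ = 0,
  N(u, v) = r_vv · N̂ = 2*sqrt(5)*u^2/(5*Abs(u)).
Evaluating at (u, v) = (8, -pi/5):
  L = 0, M = 0, N = 16*sqrt(5)/5.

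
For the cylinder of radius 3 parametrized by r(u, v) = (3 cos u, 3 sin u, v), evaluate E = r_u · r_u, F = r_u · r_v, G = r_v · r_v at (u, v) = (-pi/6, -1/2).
E = 9;  F = 0;  G = 1

Partials: r_u = (-3*sin(u), 3*cos(u), 0), r_v = (0, 0, 1). As functions of (u, v):
  E = r_u · r_u = 9,
  F = r_u · r_v = 0,
  G = r_v · r_v = 1.
Evaluating at (u, v) = (-pi/6, -1/2): E = 9, F = 0, G = 1.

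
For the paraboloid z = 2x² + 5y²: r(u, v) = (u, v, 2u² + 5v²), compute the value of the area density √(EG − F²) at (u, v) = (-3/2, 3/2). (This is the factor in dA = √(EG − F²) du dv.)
√(EG − F²)|_{(-3/2, 3/2)} = sqrt(262)

E = 16*u^2 + 1, F = 40*u*v, G = 100*v^2 + 1, so EG − F² = 16*u^2 + 100*v^2 + 1. Taking the positive square root: √(EG − F²) = sqrt(16*u^2 + 100*v^2 + 1). At (u, v) = (-3/2, 3/2): sqrt(262).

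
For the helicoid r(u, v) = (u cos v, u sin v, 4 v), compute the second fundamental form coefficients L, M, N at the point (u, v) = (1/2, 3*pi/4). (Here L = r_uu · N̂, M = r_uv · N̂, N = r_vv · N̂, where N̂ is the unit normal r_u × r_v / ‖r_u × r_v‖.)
L = 0;  M = -8*sqrt(65)/65;  N = 0

Compute the unit normal N̂(u, v) = (4*sin(v)/sqrt(u^2 + 16), -4*cos(v)/sqrt(u^2 + 16), u/sqrt(u^2 + 16)), and the second partials r_uu, r_uv, r_vv. Take dot products:
  L(u, v) = r_uu · N̂ = 0,
  M(u, v) = r_uv · N̂ = -4/sqrt(u^2 + 16),
  N(u, v) = r_vv · N̂ = 0.
Evaluating at (u, v) = (1/2, 3*pi/4):
  L = 0, M = -8*sqrt(65)/65, N = 0.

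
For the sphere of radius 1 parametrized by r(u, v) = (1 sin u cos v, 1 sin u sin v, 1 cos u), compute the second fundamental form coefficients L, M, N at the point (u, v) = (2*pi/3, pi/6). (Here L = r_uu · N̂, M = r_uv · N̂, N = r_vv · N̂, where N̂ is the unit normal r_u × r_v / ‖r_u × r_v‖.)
L = -1;  M = 0;  N = -3/4

Compute the unit normal N̂(u, v) = (sin(u)^2*cos(v)/Abs(sin(u)), sin(u)^2*sin(v)/Abs(sin(u)), sin(2*u)/(2*Abs(sin(u)))), and the second partials r_uu, r_uv, r_vv. Take dot products:
  L(u, v) = r_uu · N̂ = -sin(u)/Abs(sin(u)),
  M(u, v) = r_uv · N̂ = 0,
  N(u, v) = r_vv · N̂ = -sin(u)^3/Abs(sin(u)).
Evaluating at (u, v) = (2*pi/3, pi/6):
  L = -1, M = 0, N = -3/4.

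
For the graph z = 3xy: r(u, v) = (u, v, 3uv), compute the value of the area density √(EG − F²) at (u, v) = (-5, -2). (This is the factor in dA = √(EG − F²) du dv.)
√(EG − F²)|_{(-5, -2)} = sqrt(262)

E = 9*v^2 + 1, F = 9*u*v, G = 9*u^2 + 1, so EG − F² = 9*u^2 + 9*v^2 + 1. Taking the positive square root: √(EG − F²) = sqrt(9*u^2 + 9*v^2 + 1). At (u, v) = (-5, -2): sqrt(262).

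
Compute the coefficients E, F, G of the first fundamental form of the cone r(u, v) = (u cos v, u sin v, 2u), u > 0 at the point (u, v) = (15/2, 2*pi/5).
E = 5;  F = 0;  G = 225/4

Partials: r_u = (cos(v), sin(v), 2), r_v = (-u*sin(v), u*cos(v), 0). As functions of (u, v):
  E = r_u · r_u = 5,
  F = r_u · r_v = 0,
  G = r_v · r_v = u^2.
Evaluating at (u, v) = (15/2, 2*pi/5): E = 5, F = 0, G = 225/4.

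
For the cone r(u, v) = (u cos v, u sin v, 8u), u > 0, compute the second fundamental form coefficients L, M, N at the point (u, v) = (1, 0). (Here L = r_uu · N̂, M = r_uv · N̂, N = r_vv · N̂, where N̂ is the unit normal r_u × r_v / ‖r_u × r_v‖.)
L = 0;  M = 0;  N = 8*sqrt(65)/65

Compute the unit normal N̂(u, v) = (-8*sqrt(65)*u*cos(v)/(65*Abs(u)), -8*sqrt(65)*u*sin(v)/(65*Abs(u)), sqrt(65)*u/(65*Abs(u))), and the second partials r_uu, r_uv, r_vv. Take dot products:
  L(u, v) = r_uu · N̂ = 0,
  M(u, v) = r_uv · N̂ = 0,
  N(u, v) = r_vv · N̂ = 8*sqrt(65)*u^2/(65*Abs(u)).
Evaluating at (u, v) = (1, 0):
  L = 0, M = 0, N = 8*sqrt(65)/65.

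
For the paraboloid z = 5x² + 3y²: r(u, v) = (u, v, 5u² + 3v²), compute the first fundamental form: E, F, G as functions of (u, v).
E = 100*u^2 + 1;  F = 60*u*v;  G = 36*v^2 + 1

Compute partials: r_u = (1, 0, 10*u), r_v = (0, 1, 6*v). Then
  E = r_u · r_u = 100*u^2 + 1,
  F = r_u · r_v = 60*u*v,
  G = r_v · r_v = 36*v^2 + 1.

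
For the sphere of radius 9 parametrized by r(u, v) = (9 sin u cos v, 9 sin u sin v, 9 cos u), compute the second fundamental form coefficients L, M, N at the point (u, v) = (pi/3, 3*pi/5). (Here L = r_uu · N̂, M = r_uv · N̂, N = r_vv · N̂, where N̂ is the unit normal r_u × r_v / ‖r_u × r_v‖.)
L = -9;  M = 0;  N = -27/4

Compute the unit normal N̂(u, v) = (sin(u)^2*cos(v)/Abs(sin(u)), sin(u)^2*sin(v)/Abs(sin(u)), sin(2*u)/(2*Abs(sin(u)))), and the second partials r_uu, r_uv, r_vv. Take dot products:
  L(u, v) = r_uu · N̂ = -9*sin(u)/Abs(sin(u)),
  M(u, v) = r_uv · N̂ = 0,
  N(u, v) = r_vv · N̂ = -9*sin(u)^3/Abs(sin(u)).
Evaluating at (u, v) = (pi/3, 3*pi/5):
  L = -9, M = 0, N = -27/4.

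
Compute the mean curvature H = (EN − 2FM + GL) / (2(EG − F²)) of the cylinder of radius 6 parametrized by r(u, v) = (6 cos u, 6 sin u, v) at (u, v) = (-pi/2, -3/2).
H = -1/12

With E = 36, F = 0, G = 1, L = -6, M = 0, N = 0, assemble
  H = (EN − 2FM + GL) / (2(EG − F²)) = -1/12.
At (u, v) = (-pi/2, -3/2): H = -1/12.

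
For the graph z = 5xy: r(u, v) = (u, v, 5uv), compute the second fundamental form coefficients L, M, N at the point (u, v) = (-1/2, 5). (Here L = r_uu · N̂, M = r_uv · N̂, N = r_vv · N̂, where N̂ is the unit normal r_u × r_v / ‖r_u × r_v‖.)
L = 0;  M = 10*sqrt(281)/843;  N = 0

Compute the unit normal N̂(u, v) = (-5*v/sqrt(25*u^2 + 25*v^2 + 1), -5*u/sqrt(25*u^2 + 25*v^2 + 1), 1/sqrt(25*u^2 + 25*v^2 + 1)), and the second partials r_uu, r_uv, r_vv. Take dot products:
  L(u, v) = r_uu · N̂ = 0,
  M(u, v) = r_uv · N̂ = 5/sqrt(25*u^2 + 25*v^2 + 1),
  N(u, v) = r_vv · N̂ = 0.
Evaluating at (u, v) = (-1/2, 5):
  L = 0, M = 10*sqrt(281)/843, N = 0.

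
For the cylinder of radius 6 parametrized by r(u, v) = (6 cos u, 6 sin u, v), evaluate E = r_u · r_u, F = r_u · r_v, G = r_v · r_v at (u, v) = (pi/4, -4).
E = 36;  F = 0;  G = 1

Partials: r_u = (-6*sin(u), 6*cos(u), 0), r_v = (0, 0, 1). As functions of (u, v):
  E = r_u · r_u = 36,
  F = r_u · r_v = 0,
  G = r_v · r_v = 1.
Evaluating at (u, v) = (pi/4, -4): E = 36, F = 0, G = 1.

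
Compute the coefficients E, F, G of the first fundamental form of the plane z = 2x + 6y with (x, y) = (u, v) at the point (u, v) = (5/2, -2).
E = 5;  F = 12;  G = 37

Partials: r_u = (1, 0, 2), r_v = (0, 1, 6). As functions of (u, v):
  E = r_u · r_u = 5,
  F = r_u · r_v = 12,
  G = r_v · r_v = 37.
Evaluating at (u, v) = (5/2, -2): E = 5, F = 12, G = 37.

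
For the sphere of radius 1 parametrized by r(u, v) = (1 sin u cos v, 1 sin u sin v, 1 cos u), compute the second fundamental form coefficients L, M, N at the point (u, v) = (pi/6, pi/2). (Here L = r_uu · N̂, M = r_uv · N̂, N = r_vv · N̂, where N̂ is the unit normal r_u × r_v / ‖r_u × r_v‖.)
L = -1;  M = 0;  N = -1/4

Compute the unit normal N̂(u, v) = (sin(u)^2*cos(v)/Abs(sin(u)), sin(u)^2*sin(v)/Abs(sin(u)), sin(2*u)/(2*Abs(sin(u)))), and the second partials r_uu, r_uv, r_vv. Take dot products:
  L(u, v) = r_uu · N̂ = -sin(u)/Abs(sin(u)),
  M(u, v) = r_uv · N̂ = 0,
  N(u, v) = r_vv · N̂ = -sin(u)^3/Abs(sin(u)).
Evaluating at (u, v) = (pi/6, pi/2):
  L = -1, M = 0, N = -1/4.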